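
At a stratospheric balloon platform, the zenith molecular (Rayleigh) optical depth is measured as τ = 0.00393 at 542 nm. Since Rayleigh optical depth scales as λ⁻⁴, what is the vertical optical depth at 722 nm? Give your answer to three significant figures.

0.00125

τ(722 nm) = τ(542 nm) × (542/722)⁴ = 0.00393 × (0.7507)⁴ = 0.00393 × 0.3176 = 0.0012.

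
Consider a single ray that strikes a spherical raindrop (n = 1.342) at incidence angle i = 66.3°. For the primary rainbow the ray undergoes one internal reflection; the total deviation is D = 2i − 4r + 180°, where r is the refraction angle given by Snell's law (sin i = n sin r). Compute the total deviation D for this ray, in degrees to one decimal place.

sin r = sin 66.3° / 1.342 = 0.9157/1.342 = 0.6823; r = 43.02°.
D = 2·66.3° − 4·43.02° + 180° = 132.60° − 172.10° + 180° = 140.50°.

140.5°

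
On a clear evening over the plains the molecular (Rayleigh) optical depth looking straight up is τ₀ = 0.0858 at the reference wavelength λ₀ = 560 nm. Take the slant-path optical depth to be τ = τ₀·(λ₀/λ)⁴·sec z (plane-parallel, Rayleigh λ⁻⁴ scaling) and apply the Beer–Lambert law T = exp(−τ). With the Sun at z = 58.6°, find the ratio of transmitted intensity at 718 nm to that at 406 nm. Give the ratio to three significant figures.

1.71

Airmass: sec 58.6° = 1.9194.
τ(718 nm) = 0.0858 × (560/718)⁴ × 1.9194 = 0.0858 × 0.3700 × 1.9194 = 0.0609.
τ(406 nm) = 0.0858 × (560/406)⁴ × 1.9194 = 0.0858 × 3.6195 × 1.9194 = 0.5961.
T(718)/T(406) = exp(τ_B − τ_A) = exp(0.5351) = 1.7077.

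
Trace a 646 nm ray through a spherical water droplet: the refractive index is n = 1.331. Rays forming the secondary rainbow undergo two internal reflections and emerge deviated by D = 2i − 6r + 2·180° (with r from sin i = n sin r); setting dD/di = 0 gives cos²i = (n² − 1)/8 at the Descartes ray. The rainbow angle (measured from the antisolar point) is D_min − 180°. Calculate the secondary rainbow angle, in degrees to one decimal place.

cos²i = (1.77156 − 1)/8 = 0.09645; i = arccos(0.31056) = 71.907°.
sin r = sin 71.907°/1.331 = 0.71417; r = 45.575°.
D_min = 2·71.907° − 6·45.575° + 360° = 230.365°.
Rainbow angle = D_min − 180° = 50.365°.

50.4°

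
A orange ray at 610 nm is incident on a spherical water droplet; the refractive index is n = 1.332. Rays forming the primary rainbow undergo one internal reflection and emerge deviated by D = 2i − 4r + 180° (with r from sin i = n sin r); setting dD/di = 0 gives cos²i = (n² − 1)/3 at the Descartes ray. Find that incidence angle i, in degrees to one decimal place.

59.5°

cos²i = (1.332² − 1)/3 = (1.77422 − 1)/3 = 0.25807.
cos i = 0.50801, so i = 59.469°.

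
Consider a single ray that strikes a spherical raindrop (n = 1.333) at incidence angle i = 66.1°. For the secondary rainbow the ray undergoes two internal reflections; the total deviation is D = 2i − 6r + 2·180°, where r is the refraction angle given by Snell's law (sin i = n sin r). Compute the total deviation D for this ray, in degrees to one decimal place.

232.4°

sin r = sin 66.1° / 1.333 = 0.9143/1.333 = 0.6859; r = 43.30°.
D = 2·66.1° − 6·43.30° + 2·180° = 132.20° − 259.82° + 360° = 232.38°.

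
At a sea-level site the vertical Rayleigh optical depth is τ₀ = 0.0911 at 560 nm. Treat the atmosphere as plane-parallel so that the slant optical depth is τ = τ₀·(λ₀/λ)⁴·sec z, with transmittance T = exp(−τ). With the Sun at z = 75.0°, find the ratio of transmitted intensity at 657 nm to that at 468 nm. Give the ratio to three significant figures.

1.71

Airmass: sec 75.0° = 3.8637.
τ(657 nm) = 0.0911 × (560/657)⁴ × 3.8637 = 0.0911 × 0.5278 × 3.8637 = 0.1858.
τ(468 nm) = 0.0911 × (560/468)⁴ × 3.8637 = 0.0911 × 2.0501 × 3.8637 = 0.7216.
T(657)/T(468) = exp(τ_B − τ_A) = exp(0.5358) = 1.7088.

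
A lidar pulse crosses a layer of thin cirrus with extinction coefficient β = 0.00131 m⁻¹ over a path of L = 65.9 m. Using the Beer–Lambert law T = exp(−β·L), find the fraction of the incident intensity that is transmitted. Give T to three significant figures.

0.917

τ = β·L = 0.00131 × 65.9 = 0.0863.
T = exp(−0.0863) = 0.9173.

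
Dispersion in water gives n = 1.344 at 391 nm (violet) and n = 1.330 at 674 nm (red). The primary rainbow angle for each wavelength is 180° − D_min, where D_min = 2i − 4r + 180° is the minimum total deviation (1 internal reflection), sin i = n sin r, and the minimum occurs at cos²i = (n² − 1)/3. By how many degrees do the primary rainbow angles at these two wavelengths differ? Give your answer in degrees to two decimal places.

2.01°

At 391 nm (n = 1.344): cos²i = 0.26878 → i = 58.772°, r = 39.512°, D_min = 139.495°, rainbow angle = 40.505°.
At 674 nm (n = 1.330): cos²i = 0.25630 → i = 59.585°, r = 40.422°, D_min = 137.484°, rainbow angle = 42.516°.
Angular width = |40.505° − 42.516°| = 2.011°.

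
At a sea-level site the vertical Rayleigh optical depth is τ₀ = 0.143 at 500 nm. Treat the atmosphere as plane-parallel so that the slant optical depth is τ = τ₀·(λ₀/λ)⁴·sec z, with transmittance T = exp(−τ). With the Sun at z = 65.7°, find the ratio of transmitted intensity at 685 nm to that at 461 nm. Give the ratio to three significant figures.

Airmass: sec 65.7° = 2.4300.
τ(685 nm) = 0.143 × (500/685)⁴ × 2.4300 = 0.143 × 0.2839 × 2.4300 = 0.0986.
τ(461 nm) = 0.143 × (500/461)⁴ × 2.4300 = 0.143 × 1.3838 × 2.4300 = 0.4809.
T(685)/T(461) = exp(τ_B − τ_A) = exp(0.3822) = 1.4655.

1.47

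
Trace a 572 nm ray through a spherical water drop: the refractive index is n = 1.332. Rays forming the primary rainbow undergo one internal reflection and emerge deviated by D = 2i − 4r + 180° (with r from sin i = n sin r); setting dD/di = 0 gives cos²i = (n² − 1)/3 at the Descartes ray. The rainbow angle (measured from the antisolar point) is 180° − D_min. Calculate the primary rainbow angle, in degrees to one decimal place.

cos²i = (1.77422 − 1)/3 = 0.25807; i = arccos(0.50801) = 59.469°.
sin r = sin 59.469°/1.332 = 0.64666; r = 40.290°.
D_min = 2·59.469° − 4·40.290° + 180° = 137.776°.
Rainbow angle = 180° − D_min = 42.224°.

42.2°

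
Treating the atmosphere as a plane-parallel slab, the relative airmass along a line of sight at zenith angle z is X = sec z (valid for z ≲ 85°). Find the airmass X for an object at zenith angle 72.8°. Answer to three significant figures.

X = sec z = 1/cos 72.8° = 1/0.2957 = 3.3817.

3.38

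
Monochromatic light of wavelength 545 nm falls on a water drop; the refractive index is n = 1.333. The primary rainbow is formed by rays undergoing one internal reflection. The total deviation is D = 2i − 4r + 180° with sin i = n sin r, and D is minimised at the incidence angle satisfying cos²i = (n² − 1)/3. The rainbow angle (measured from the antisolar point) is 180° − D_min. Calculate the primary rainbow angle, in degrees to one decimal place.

cos²i = (1.77689 − 1)/3 = 0.25896; i = arccos(0.50888) = 59.410°.
sin r = sin 59.410°/1.333 = 0.64579; r = 40.225°.
D_min = 2·59.410° − 4·40.225° + 180° = 137.922°.
Rainbow angle = 180° − D_min = 42.078°.

42.1°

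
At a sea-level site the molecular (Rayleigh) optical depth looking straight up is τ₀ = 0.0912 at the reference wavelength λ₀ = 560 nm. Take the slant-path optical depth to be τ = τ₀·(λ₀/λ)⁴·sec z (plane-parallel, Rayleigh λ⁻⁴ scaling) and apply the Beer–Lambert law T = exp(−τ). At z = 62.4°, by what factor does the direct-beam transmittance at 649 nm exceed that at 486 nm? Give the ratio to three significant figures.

Airmass: sec 62.4° = 2.1584.
τ(649 nm) = 0.0912 × (560/649)⁴ × 2.1584 = 0.0912 × 0.5543 × 2.1584 = 0.1091.
τ(486 nm) = 0.0912 × (560/486)⁴ × 2.1584 = 0.0912 × 1.7628 × 2.1584 = 0.3470.
T(649)/T(486) = exp(τ_B − τ_A) = exp(0.2379) = 1.2686.

1.27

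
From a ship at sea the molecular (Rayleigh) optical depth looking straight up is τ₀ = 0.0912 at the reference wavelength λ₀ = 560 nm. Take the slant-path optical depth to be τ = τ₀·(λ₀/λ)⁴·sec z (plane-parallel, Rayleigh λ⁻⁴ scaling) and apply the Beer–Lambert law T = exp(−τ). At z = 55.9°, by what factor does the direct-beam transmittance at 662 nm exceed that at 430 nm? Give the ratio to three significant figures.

Airmass: sec 55.9° = 1.7837.
τ(662 nm) = 0.0912 × (560/662)⁴ × 1.7837 = 0.0912 × 0.5121 × 1.7837 = 0.0833.
τ(430 nm) = 0.0912 × (560/430)⁴ × 1.7837 = 0.0912 × 2.8766 × 1.7837 = 0.4679.
T(662)/T(430) = exp(τ_B − τ_A) = exp(0.3846) = 1.4691.

1.47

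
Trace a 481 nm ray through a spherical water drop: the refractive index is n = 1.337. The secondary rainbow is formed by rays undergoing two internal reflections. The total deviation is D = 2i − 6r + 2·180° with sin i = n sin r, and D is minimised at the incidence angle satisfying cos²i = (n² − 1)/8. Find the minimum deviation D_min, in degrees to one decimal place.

cos²i = (1.78757 − 1)/8 = 0.09845; i = arccos(0.31376) = 71.714°.
sin r = sin 71.714°/1.337 = 0.71017; r = 45.249°.
D_min = 2·71.714° − 6·45.249° + 360° = 231.934°.

231.9°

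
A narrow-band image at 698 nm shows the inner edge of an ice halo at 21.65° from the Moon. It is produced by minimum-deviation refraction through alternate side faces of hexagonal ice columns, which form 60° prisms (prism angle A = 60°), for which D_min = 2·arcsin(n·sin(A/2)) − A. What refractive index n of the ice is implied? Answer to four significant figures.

Rearranging: n = sin((D_min + A)/2) / sin(A/2).
(D_min + A)/2 = (21.65° + 60°)/2 = 40.825°.
n = sin 40.825° / sin 30° = 0.6538 / 0.5000 = 1.3075.

1.308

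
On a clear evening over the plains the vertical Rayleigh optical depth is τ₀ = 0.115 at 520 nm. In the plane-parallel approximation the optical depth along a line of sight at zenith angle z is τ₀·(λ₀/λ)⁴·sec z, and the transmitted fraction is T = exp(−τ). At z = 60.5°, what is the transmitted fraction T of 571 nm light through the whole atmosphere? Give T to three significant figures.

sec 60.5° = 2.0308.
τ = 0.115 × (520/571)⁴ × 2.0308 = 0.115 × 0.6878 × 2.0308 = 0.1606.
T = exp(−0.1606) = 0.8516.

0.852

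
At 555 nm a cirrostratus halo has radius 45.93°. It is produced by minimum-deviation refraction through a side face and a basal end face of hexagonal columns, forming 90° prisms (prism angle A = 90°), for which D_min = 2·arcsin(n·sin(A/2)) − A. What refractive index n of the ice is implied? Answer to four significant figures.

Rearranging: n = sin((D_min + A)/2) / sin(A/2).
(D_min + A)/2 = (45.93° + 90°)/2 = 67.965°.
n = sin 67.965° / sin 45° = 0.9270 / 0.7071 = 1.3109.

1.311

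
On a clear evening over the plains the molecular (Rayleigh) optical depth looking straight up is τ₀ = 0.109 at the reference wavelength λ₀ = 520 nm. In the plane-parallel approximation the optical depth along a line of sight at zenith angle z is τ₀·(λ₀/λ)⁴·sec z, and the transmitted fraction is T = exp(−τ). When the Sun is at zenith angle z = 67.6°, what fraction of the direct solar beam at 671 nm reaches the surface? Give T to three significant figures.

sec 67.6° = 2.6242.
τ = 0.109 × (520/671)⁴ × 2.6242 = 0.109 × 0.3607 × 2.6242 = 0.1032.
T = exp(−0.1032) = 0.9020.

0.902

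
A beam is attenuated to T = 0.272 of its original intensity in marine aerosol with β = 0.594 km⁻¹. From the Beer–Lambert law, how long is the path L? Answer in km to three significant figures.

Beer–Lambert: T = exp(−βL) ⇒ L = −ln(T)/β = −ln(0.272)/0.594 = 1.3020/0.594 = 2.192 km.

2.19 km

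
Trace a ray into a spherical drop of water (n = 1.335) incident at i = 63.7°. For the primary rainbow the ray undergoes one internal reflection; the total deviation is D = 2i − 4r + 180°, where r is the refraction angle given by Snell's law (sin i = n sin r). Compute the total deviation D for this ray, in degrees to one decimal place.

138.7°

sin r = sin 63.7° / 1.335 = 0.8965/1.335 = 0.6715; r = 42.18°.
D = 2·63.7° − 4·42.18° + 180° = 127.40° − 168.74° + 180° = 138.66°.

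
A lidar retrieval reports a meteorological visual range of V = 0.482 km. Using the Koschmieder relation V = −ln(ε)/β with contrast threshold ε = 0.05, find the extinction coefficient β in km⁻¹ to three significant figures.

6.22 km⁻¹

β = −ln(0.05) / V = 2.996 / 0.482 = 6.2152 km⁻¹.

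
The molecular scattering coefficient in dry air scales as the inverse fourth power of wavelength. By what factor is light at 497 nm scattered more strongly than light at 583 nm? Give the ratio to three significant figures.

1.89

Rayleigh scattering ∝ λ⁻⁴, so the ratio of coefficients is the inverse fourth power of the wavelength ratio.
σ(497)/σ(583) = (583/497)⁴ = (1.1730)⁴ = 1.893.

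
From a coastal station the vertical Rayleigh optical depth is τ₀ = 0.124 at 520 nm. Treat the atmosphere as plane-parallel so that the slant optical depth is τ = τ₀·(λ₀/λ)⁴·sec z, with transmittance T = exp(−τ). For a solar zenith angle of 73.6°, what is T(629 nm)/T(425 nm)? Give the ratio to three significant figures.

2.18

Airmass: sec 73.6° = 3.5418.
τ(629 nm) = 0.124 × (520/629)⁴ × 3.5418 = 0.124 × 0.4671 × 3.5418 = 0.2051.
τ(425 nm) = 0.124 × (520/425)⁴ × 3.5418 = 0.124 × 2.2411 × 3.5418 = 0.9842.
T(629)/T(425) = exp(τ_B − τ_A) = exp(0.7791) = 2.1795.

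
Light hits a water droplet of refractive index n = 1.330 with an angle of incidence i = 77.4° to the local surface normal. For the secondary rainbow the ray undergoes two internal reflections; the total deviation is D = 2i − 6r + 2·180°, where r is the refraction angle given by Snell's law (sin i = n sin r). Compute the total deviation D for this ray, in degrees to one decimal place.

sin r = sin 77.4° / 1.330 = 0.9759/1.330 = 0.7338; r = 47.20°.
D = 2·77.4° − 6·47.20° + 2·180° = 154.80° − 283.22° + 360° = 231.58°.

231.6°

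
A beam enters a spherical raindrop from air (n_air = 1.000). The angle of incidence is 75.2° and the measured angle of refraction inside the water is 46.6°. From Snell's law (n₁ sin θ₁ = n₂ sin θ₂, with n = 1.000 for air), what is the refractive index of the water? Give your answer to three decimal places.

n = sin θ_i / sin θ_r = sin 75.2° / sin 46.6° = 0.9668 / 0.7266 = 1.3307.

1.331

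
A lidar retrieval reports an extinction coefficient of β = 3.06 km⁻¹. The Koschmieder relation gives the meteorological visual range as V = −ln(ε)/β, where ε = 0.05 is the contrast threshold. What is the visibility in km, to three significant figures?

0.979 km

V = −ln(0.05) / 3.06 = 2.996 / 3.06 = 0.9790 km.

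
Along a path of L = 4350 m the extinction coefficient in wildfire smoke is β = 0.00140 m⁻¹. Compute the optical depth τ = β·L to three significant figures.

6.09

τ = β·L = 0.00140 × 4350 = 6.0900.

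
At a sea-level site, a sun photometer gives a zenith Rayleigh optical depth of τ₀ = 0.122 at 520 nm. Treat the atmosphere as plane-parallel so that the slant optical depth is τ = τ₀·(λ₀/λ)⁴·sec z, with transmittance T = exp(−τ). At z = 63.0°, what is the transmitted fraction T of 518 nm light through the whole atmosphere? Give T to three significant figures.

0.761

sec 63.0° = 2.2027.
τ = 0.122 × (520/518)⁴ × 2.2027 = 0.122 × 1.0155 × 2.2027 = 0.2729.
T = exp(−0.2729) = 0.7612.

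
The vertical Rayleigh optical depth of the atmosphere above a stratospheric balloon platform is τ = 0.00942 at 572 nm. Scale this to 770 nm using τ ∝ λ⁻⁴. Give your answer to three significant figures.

τ(770 nm) = τ(572 nm) × (572/770)⁴ = 0.00942 × (0.7429)⁴ = 0.00942 × 0.3045 = 0.0029.

0.00287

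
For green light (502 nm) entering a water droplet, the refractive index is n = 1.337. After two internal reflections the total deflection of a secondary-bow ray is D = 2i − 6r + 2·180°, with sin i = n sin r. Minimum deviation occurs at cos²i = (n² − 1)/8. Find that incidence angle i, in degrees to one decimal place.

cos²i = (1.337² − 1)/8 = (1.78757 − 1)/8 = 0.09845.
cos i = 0.31376, so i = 71.714°.

71.7°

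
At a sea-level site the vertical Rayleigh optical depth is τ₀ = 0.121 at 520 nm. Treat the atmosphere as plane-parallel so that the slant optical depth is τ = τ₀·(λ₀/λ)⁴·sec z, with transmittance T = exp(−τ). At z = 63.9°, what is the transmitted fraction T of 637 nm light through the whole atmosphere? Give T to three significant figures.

sec 63.9° = 2.2730.
τ = 0.121 × (520/637)⁴ × 2.2730 = 0.121 × 0.4441 × 2.2730 = 0.1221.
T = exp(−0.1221) = 0.8850.

0.885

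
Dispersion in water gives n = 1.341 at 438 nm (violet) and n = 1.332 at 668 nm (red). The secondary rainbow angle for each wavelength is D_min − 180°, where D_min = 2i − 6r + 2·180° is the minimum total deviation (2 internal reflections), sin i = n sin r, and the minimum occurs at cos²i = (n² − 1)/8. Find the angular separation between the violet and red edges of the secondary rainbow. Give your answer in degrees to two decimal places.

2.34°

At 438 nm (n = 1.341): cos²i = 0.09979 → i = 71.586°, r = 45.034°, D_min = 232.966°, rainbow angle = 52.966°.
At 668 nm (n = 1.332): cos²i = 0.09678 → i = 71.875°, r = 45.520°, D_min = 230.628°, rainbow angle = 50.628°.
Angular width = |52.966° − 50.628°| = 2.337°.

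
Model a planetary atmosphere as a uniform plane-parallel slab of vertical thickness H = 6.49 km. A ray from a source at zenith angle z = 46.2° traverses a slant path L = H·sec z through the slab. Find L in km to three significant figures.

9.38 km

sec z = 1/cos 46.2° = 1.4448.
L = 6.49 × 1.4448 = 9.377 km.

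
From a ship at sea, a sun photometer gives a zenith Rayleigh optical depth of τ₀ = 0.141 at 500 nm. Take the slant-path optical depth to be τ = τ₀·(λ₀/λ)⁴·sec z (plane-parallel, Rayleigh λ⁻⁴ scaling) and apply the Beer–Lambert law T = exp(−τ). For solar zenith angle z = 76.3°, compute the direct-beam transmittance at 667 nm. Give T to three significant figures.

sec 76.3° = 4.2223.
τ = 0.141 × (500/667)⁴ × 4.2223 = 0.141 × 0.3158 × 4.2223 = 0.1880.
T = exp(−0.1880) = 0.8286.

0.829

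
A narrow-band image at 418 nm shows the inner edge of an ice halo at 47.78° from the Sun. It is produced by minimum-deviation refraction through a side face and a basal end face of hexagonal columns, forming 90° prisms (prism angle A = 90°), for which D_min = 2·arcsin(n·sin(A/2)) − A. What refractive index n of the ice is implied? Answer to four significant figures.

Rearranging: n = sin((D_min + A)/2) / sin(A/2).
(D_min + A)/2 = (47.78° + 90°)/2 = 68.890°.
n = sin 68.890° / sin 45° = 0.9329 / 0.7071 = 1.3193.

1.319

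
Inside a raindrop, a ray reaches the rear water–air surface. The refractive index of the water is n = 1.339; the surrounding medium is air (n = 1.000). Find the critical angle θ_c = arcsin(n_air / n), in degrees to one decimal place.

48.3°

sin θ_c = n_air / n = 1.000 / 1.339 = 0.7468.
θ_c = arcsin(0.7468) = 48.32°.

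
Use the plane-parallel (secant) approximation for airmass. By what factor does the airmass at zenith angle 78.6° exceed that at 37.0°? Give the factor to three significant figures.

X(78.6°)/X(37.0°) = sec 78.6° / sec 37.0° = cos 37.0° / cos 78.6° = 0.7986/0.1977 = 4.0405.

4.04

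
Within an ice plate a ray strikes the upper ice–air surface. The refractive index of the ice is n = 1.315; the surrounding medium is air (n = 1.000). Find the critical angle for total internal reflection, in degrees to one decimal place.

sin θ_c = n_air / n = 1.000 / 1.315 = 0.7605.
θ_c = arcsin(0.7605) = 49.50°.

49.5°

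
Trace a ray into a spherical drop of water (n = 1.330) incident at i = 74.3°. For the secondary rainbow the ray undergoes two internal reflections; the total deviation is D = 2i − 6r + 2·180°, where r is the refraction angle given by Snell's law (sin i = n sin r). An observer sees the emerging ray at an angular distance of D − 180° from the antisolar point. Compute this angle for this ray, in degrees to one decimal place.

sin r = sin 74.3° / 1.330 = 0.9627/1.330 = 0.7238; r = 46.37°.
D = 2·74.3° − 6·46.37° + 2·180° = 148.60° − 278.23° + 360° = 230.37°.
Angle from antisolar point = D − 180° = 50.37°.

50.4°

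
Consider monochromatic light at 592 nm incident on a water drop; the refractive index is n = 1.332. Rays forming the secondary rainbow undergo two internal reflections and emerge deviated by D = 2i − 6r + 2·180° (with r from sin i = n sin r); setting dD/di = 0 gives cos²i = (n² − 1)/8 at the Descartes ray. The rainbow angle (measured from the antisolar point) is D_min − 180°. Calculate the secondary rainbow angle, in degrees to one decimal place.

50.6°

cos²i = (1.77422 − 1)/8 = 0.09678; i = arccos(0.31109) = 71.875°.
sin r = sin 71.875°/1.332 = 0.71350; r = 45.520°.
D_min = 2·71.875° − 6·45.520° + 360° = 230.628°.
Rainbow angle = D_min − 180° = 50.628°.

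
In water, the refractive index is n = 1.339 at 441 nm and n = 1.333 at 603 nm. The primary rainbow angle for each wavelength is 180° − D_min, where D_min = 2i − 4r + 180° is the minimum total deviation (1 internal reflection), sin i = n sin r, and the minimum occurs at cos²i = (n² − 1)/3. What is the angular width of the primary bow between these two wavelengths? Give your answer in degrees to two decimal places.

0.86°

At 441 nm (n = 1.339): cos²i = 0.26431 → i = 59.062°, r = 39.834°, D_min = 138.786°, rainbow angle = 41.214°.
At 603 nm (n = 1.333): cos²i = 0.25896 → i = 59.410°, r = 40.225°, D_min = 137.922°, rainbow angle = 42.078°.
Angular width = |41.214° − 42.078°| = 0.865°.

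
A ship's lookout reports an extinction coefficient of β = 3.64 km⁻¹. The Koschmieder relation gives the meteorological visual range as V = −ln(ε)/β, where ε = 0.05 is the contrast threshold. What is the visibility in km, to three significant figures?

V = −ln(0.05) / 3.64 = 2.996 / 3.64 = 0.8230 km.

0.823 km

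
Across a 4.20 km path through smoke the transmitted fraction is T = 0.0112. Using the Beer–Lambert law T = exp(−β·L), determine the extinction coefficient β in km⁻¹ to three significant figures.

Beer–Lambert: T = exp(−βL) ⇒ β = −ln(T)/L = −ln(0.0112)/4.20 = 4.4918/4.20 = 1.069 km⁻¹.

1.07 km⁻¹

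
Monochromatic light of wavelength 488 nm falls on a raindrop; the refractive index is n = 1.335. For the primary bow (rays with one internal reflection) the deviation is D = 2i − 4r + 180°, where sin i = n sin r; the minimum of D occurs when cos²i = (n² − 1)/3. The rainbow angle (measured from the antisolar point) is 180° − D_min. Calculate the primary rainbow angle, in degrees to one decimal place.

cos²i = (1.78222 − 1)/3 = 0.26074; i = arccos(0.51063) = 59.294°.
sin r = sin 59.294°/1.335 = 0.64405; r = 40.094°.
D_min = 2·59.294° − 4·40.094° + 180° = 138.212°.
Rainbow angle = 180° − D_min = 41.788°.

41.8°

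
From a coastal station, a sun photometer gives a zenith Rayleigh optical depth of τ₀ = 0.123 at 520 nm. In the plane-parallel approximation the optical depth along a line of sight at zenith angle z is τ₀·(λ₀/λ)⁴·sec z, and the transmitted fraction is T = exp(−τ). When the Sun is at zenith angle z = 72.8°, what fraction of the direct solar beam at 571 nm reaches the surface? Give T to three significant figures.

sec 72.8° = 3.3817.
τ = 0.123 × (520/571)⁴ × 3.3817 = 0.123 × 0.6878 × 3.3817 = 0.2861.
T = exp(−0.2861) = 0.7512.

0.751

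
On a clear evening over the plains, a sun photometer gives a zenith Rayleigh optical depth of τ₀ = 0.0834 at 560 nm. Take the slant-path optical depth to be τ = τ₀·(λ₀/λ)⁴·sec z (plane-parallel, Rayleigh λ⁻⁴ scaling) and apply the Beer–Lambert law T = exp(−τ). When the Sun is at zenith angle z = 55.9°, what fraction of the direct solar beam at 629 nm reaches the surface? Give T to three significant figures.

0.911

sec 55.9° = 1.7837.
τ = 0.0834 × (560/629)⁴ × 1.7837 = 0.0834 × 0.6283 × 1.7837 = 0.0935.
T = exp(−0.0935) = 0.9108.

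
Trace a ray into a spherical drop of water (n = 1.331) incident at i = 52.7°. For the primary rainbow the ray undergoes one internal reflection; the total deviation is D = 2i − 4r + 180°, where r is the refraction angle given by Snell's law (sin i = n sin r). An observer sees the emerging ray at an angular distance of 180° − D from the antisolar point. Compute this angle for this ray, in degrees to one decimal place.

41.4°

sin r = sin 52.7° / 1.331 = 0.7955/1.331 = 0.5977; r = 36.70°.
D = 2·52.7° − 4·36.70° + 180° = 105.40° − 146.81° + 180° = 138.59°.
Angle from antisolar point = 180° − D = 41.41°.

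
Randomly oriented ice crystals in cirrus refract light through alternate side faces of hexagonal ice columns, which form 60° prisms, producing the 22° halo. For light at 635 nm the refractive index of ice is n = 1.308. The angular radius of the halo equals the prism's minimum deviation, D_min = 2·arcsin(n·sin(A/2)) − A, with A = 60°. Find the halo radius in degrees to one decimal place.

n·sin(A/2) = 1.308 × sin 30° = 1.308 × 0.5000 = 0.6540.
D_min = 2·arcsin(0.6540) − 60° = 2 × 40.844° − 60° = 21.688°.

21.7°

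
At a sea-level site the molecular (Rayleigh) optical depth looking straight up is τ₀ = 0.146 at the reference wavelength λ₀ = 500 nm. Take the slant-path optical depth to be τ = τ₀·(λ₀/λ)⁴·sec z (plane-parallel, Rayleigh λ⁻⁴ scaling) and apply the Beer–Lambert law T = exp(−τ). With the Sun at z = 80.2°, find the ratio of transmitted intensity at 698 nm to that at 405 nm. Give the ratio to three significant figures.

Airmass: sec 80.2° = 5.8751.
τ(698 nm) = 0.146 × (500/698)⁴ × 5.8751 = 0.146 × 0.2633 × 5.8751 = 0.2259.
τ(405 nm) = 0.146 × (500/405)⁴ × 5.8751 = 0.146 × 2.3231 × 5.8751 = 1.9926.
T(698)/T(405) = exp(τ_B − τ_A) = exp(1.7668) = 5.8520.

5.85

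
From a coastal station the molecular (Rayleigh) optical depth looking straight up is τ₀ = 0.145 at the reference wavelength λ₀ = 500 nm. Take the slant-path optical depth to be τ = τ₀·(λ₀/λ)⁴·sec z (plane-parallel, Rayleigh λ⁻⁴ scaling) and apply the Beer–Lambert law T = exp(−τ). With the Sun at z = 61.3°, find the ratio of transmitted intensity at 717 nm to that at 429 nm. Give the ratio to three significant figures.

Airmass: sec 61.3° = 2.0824.
τ(717 nm) = 0.145 × (500/717)⁴ × 2.0824 = 0.145 × 0.2365 × 2.0824 = 0.0714.
τ(429 nm) = 0.145 × (500/429)⁴ × 2.0824 = 0.145 × 1.8452 × 2.0824 = 0.5572.
T(717)/T(429) = exp(τ_B − τ_A) = exp(0.4857) = 1.6254.

1.63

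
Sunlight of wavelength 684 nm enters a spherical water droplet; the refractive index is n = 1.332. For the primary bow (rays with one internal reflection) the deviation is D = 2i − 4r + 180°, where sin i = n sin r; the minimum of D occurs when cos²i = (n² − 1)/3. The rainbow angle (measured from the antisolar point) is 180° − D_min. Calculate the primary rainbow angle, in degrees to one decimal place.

cos²i = (1.77422 − 1)/3 = 0.25807; i = arccos(0.50801) = 59.469°.
sin r = sin 59.469°/1.332 = 0.64666; r = 40.290°.
D_min = 2·59.469° − 4·40.290° + 180° = 137.776°.
Rainbow angle = 180° − D_min = 42.224°.

42.2°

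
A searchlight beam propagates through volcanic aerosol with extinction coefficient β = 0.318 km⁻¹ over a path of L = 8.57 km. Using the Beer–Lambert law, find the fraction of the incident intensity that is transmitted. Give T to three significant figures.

τ = β·L = 0.318 × 8.57 = 2.7253.
T = exp(−2.7253) = 0.0655.

0.0655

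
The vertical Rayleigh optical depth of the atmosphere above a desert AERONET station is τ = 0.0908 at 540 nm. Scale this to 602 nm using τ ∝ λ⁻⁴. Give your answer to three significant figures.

τ(602 nm) = τ(540 nm) × (540/602)⁴ = 0.0908 × (0.8970)⁴ = 0.0908 × 0.6474 = 0.0588.

0.0588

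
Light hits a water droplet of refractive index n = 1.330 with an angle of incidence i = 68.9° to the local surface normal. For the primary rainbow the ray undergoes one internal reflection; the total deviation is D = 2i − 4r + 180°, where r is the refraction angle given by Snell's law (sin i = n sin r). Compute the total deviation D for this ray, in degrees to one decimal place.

139.6°

sin r = sin 68.9° / 1.330 = 0.9330/1.330 = 0.7015; r = 44.54°.
D = 2·68.9° − 4·44.54° + 180° = 137.80° − 178.18° + 180° = 139.62°.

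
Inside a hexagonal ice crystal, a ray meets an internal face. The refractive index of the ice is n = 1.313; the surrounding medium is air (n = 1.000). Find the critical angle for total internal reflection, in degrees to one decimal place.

sin θ_c = n_air / n = 1.000 / 1.313 = 0.7616.
θ_c = arcsin(0.7616) = 49.61°.

49.6°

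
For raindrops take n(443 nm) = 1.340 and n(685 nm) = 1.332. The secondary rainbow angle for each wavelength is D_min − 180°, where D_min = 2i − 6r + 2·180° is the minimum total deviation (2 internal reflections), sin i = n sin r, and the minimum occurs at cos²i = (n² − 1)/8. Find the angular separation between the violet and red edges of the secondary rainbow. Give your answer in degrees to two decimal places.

At 443 nm (n = 1.340): cos²i = 0.09945 → i = 71.618°, r = 45.088°, D_min = 232.709°, rainbow angle = 52.709°.
At 685 nm (n = 1.332): cos²i = 0.09678 → i = 71.875°, r = 45.520°, D_min = 230.628°, rainbow angle = 50.628°.
Angular width = |52.709° − 50.628°| = 2.080°.

2.08°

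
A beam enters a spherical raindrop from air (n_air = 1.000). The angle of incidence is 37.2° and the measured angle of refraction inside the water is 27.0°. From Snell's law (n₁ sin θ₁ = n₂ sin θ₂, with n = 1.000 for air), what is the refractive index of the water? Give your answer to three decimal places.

1.332

n = sin θ_i / sin θ_r = sin 37.2° / sin 27.0° = 0.6046 / 0.4540 = 1.3317.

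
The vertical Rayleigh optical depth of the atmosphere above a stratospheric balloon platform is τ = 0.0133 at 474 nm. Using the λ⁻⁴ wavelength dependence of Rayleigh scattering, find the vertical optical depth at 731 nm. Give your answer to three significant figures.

τ(731 nm) = τ(474 nm) × (474/731)⁴ = 0.0133 × (0.6484)⁴ = 0.0133 × 0.1768 = 0.0024.

0.00235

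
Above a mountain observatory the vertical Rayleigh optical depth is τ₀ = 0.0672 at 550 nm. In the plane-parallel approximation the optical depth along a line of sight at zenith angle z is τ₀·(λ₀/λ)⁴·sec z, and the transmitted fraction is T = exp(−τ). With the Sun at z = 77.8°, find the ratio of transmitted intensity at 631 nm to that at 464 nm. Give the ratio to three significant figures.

1.56

Airmass: sec 77.8° = 4.7321.
τ(631 nm) = 0.0672 × (550/631)⁴ × 4.7321 = 0.0672 × 0.5772 × 4.7321 = 0.1835.
τ(464 nm) = 0.0672 × (550/464)⁴ × 4.7321 = 0.0672 × 1.9741 × 4.7321 = 0.6278.
T(631)/T(464) = exp(τ_B − τ_A) = exp(0.4442) = 1.5593.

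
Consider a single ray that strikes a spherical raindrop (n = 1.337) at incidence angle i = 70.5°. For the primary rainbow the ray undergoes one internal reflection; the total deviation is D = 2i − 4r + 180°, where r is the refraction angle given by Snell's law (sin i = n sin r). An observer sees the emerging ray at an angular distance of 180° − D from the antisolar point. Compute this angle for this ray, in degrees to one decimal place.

38.3°

sin r = sin 70.5° / 1.337 = 0.9426/1.337 = 0.7050; r = 44.83°.
D = 2·70.5° − 4·44.83° + 180° = 141.00° − 179.33° + 180° = 141.67°.
Angle from antisolar point = 180° − D = 38.33°.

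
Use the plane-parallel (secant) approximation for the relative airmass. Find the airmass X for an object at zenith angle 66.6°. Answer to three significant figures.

2.52

X = sec z = 1/cos 66.6° = 1/0.3971 = 2.5180.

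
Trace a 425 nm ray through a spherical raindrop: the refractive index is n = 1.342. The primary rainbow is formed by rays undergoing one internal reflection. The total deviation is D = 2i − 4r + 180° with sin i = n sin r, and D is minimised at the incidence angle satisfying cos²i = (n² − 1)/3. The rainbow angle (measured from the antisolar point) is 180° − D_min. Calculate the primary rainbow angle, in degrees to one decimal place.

cos²i = (1.80096 − 1)/3 = 0.26699; i = arccos(0.51671) = 58.888°.
sin r = sin 58.888°/1.342 = 0.63797; r = 39.641°.
D_min = 2·58.888° − 4·39.641° + 180° = 139.213°.
Rainbow angle = 180° − D_min = 40.787°.

40.8°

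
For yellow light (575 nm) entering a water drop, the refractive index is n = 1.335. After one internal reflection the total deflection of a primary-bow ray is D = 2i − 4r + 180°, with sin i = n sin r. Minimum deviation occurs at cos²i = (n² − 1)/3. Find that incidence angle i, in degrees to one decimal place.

cos²i = (1.335² − 1)/3 = (1.78222 − 1)/3 = 0.26074.
cos i = 0.51063, so i = 59.294°.

59.3°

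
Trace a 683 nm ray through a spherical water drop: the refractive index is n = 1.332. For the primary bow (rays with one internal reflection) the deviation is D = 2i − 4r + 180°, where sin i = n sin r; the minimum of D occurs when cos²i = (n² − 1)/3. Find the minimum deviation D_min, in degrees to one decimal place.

137.8°

cos²i = (1.77422 − 1)/3 = 0.25807; i = arccos(0.50801) = 59.469°.
sin r = sin 59.469°/1.332 = 0.64666; r = 40.290°.
D_min = 2·59.469° − 4·40.290° + 180° = 137.776°.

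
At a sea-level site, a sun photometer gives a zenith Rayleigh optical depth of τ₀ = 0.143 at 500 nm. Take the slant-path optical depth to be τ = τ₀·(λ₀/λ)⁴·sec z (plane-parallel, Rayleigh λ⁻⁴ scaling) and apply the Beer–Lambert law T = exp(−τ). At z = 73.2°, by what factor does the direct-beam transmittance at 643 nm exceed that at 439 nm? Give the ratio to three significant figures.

1.92

Airmass: sec 73.2° = 3.4598.
τ(643 nm) = 0.143 × (500/643)⁴ × 3.4598 = 0.143 × 0.3656 × 3.4598 = 0.1809.
τ(439 nm) = 0.143 × (500/439)⁴ × 3.4598 = 0.143 × 1.6828 × 3.4598 = 0.8326.
T(643)/T(439) = exp(τ_B − τ_A) = exp(0.6517) = 1.9187.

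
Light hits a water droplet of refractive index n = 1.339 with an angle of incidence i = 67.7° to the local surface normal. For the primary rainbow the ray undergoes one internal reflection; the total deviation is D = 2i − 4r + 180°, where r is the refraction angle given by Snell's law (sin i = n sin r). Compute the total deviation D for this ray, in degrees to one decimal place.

sin r = sin 67.7° / 1.339 = 0.9252/1.339 = 0.6910; r = 43.71°.
D = 2·67.7° − 4·43.71° + 180° = 135.40° − 174.83° + 180° = 140.57°.

140.6°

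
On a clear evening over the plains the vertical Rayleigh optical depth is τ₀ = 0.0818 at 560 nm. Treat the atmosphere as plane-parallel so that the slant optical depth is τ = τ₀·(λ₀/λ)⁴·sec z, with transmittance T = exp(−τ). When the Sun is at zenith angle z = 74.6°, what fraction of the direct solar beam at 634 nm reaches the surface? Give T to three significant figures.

0.829

sec 74.6° = 3.7657.
τ = 0.0818 × (560/634)⁴ × 3.7657 = 0.0818 × 0.6087 × 3.7657 = 0.1875.
T = exp(−0.1875) = 0.8290.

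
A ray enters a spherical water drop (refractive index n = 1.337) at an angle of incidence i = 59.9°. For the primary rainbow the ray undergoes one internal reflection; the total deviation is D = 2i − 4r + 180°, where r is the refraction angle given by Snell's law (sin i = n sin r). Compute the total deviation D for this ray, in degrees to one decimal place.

138.5°

sin r = sin 59.9° / 1.337 = 0.8652/1.337 = 0.6471; r = 40.32°.
D = 2·59.9° − 4·40.32° + 180° = 119.80° − 161.29° + 180° = 138.51°.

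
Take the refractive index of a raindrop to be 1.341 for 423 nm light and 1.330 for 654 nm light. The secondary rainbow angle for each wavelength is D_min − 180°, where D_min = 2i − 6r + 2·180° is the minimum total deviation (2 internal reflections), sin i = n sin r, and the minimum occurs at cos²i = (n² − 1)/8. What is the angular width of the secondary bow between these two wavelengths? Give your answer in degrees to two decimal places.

2.86°

At 423 nm (n = 1.341): cos²i = 0.09979 → i = 71.586°, r = 45.034°, D_min = 232.966°, rainbow angle = 52.966°.
At 654 nm (n = 1.330): cos²i = 0.09611 → i = 71.940°, r = 45.630°, D_min = 230.101°, rainbow angle = 50.101°.
Angular width = |52.966° − 50.101°| = 2.865°.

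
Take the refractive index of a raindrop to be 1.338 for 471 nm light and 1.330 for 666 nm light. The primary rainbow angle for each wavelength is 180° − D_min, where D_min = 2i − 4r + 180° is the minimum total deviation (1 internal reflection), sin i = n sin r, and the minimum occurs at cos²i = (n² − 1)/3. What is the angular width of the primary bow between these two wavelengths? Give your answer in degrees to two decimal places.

At 471 nm (n = 1.338): cos²i = 0.26341 → i = 59.120°, r = 39.899°, D_min = 138.643°, rainbow angle = 41.357°.
At 666 nm (n = 1.330): cos²i = 0.25630 → i = 59.585°, r = 40.422°, D_min = 137.484°, rainbow angle = 42.516°.
Angular width = |41.357° − 42.516°| = 1.160°.

1.16°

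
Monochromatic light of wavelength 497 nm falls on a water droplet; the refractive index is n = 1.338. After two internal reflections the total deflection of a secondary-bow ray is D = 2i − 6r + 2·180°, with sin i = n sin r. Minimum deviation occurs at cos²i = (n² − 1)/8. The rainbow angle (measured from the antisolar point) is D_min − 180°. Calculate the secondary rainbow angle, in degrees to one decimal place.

cos²i = (1.79024 − 1)/8 = 0.09878; i = arccos(0.31429) = 71.682°.
sin r = sin 71.682°/1.338 = 0.70951; r = 45.195°.
D_min = 2·71.682° − 6·45.195° + 360° = 232.193°.
Rainbow angle = D_min − 180° = 52.193°.

52.2°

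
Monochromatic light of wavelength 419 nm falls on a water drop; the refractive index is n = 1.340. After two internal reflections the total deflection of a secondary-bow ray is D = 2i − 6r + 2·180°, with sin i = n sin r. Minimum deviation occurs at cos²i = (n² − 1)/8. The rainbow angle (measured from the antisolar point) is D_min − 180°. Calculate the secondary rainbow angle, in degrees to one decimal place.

52.7°

cos²i = (1.79560 − 1)/8 = 0.09945; i = arccos(0.31536) = 71.618°.
sin r = sin 71.618°/1.340 = 0.70819; r = 45.088°.
D_min = 2·71.618° − 6·45.088° + 360° = 232.709°.
Rainbow angle = D_min − 180° = 52.709°.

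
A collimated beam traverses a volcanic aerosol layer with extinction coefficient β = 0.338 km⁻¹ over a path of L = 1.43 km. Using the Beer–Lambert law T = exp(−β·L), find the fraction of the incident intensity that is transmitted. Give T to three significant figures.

τ = β·L = 0.338 × 1.43 = 0.4833.
T = exp(−0.4833) = 0.6167.

0.617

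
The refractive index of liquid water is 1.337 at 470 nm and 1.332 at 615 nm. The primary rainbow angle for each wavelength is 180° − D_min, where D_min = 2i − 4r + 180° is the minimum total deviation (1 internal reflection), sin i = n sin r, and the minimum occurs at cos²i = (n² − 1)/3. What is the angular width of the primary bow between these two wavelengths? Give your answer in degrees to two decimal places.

At 470 nm (n = 1.337): cos²i = 0.26252 → i = 59.178°, r = 39.964°, D_min = 138.500°, rainbow angle = 41.500°.
At 615 nm (n = 1.332): cos²i = 0.25807 → i = 59.469°, r = 40.290°, D_min = 137.776°, rainbow angle = 42.224°.
Angular width = |41.500° − 42.224°| = 0.724°.

0.72°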